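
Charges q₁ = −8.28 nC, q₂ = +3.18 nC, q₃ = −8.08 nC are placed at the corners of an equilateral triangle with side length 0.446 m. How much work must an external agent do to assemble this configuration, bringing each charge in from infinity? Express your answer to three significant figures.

The assembly work is the sum of pairwise potential energies, U = Σ_{i<j} kqᵢqⱼ/rᵢⱼ.
All three pair separations equal the side length, 0.446 m.
U = (-5.31×10⁻⁷) + (1.35×10⁻⁶) + (-5.18×10⁻⁷) = 3.00×10⁻⁷ J.

3.00×10⁻⁷ J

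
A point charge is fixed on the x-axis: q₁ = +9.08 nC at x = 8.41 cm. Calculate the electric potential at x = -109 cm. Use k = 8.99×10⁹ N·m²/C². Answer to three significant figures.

Electric potential is a scalar, so the contributions from each charge add algebraically: V = Σ kqᵢ/rᵢ.
V = k[(9.08×10⁻⁹)/(1.17)] = 69.5 V.

69.5 V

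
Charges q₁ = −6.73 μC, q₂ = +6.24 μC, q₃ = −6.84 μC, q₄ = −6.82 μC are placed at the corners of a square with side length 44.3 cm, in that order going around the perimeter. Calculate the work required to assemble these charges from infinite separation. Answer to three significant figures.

The work to assemble the configuration equals its total potential energy, U = Σ kqᵢqⱼ/rᵢⱼ over all pairs.
The four side pairs have separation 0.443 m and the two diagonal pairs 0.626 m.
Summing all 6 pair terms gives U = 0.210 J.

0.210 J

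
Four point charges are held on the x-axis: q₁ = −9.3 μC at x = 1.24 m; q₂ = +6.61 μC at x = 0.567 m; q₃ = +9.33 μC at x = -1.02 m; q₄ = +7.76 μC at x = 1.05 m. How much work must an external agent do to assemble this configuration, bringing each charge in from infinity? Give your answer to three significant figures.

-2.96 J

The assembly work is the sum of pairwise potential energies, U = Σ_{i<j} kqᵢqⱼ/rᵢⱼ.
Pair separations: r₁₂ = 0.673 m, r₁₃ = 2.26 m, r₁₄ = 0.190 m, r₂₃ = 1.59 m, r₂₄ = 0.483 m, r₃₄ = 2.07 m.
Summing all 6 pair terms gives U = -2.96 J.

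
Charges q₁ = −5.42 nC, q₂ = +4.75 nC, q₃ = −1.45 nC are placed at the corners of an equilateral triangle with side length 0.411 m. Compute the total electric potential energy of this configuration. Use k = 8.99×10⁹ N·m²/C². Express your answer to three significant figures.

-5.42×10⁻⁷ J

The assembly work is the sum of pairwise potential energies, U = Σ_{i<j} kqᵢqⱼ/rᵢⱼ.
All three pair separations equal the side length, 0.411 m.
U = (-5.63×10⁻⁷) + (1.72×10⁻⁷) + (-1.51×10⁻⁷) = -5.42×10⁻⁷ J.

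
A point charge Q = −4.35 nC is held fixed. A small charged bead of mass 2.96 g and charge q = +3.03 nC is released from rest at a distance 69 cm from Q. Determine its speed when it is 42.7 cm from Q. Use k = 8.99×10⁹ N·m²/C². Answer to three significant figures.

Only the electrostatic force acts, so mechanical energy is conserved: ½mv² = U₁ − U₂ = kQq(1/r₁ − 1/r₂).
U₁ − U₂ = (8.99×10⁹ N·m²/C²)(-4.35×10⁻⁹ C)(3.03×10⁻⁹ C)(1/0.690 − 1/0.427) = 1.06×10⁻⁷ J.
v = √(2·1.06×10⁻⁷/2.96×10⁻³) = 8.45×10⁻³ m/s.

8.45×10⁻³ m/s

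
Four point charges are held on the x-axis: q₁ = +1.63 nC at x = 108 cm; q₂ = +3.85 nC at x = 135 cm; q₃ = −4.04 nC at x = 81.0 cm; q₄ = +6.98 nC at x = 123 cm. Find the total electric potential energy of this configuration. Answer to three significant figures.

The work to assemble the configuration equals its total potential energy, U = Σ kqᵢqⱼ/rᵢⱼ over all pairs.
Pair separations: r₁₂ = 0.270 m, r₁₃ = 0.270 m, r₁₄ = 0.150 m, r₂₃ = 0.540 m, r₂₄ = 0.120 m, r₃₄ = 0.420 m.
Summing all 6 pair terms gives U = 1.82×10⁻⁶ J.

1.82×10⁻⁶ J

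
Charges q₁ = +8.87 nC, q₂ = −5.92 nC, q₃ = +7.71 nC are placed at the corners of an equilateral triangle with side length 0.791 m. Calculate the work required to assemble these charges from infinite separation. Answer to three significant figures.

The work to assemble the configuration equals its total potential energy, U = Σ kqᵢqⱼ/rᵢⱼ over all pairs.
All three pair separations equal the side length, 0.791 m.
U = (-5.97×10⁻⁷) + (7.77×10⁻⁷) + (-5.19×10⁻⁷) = -3.38×10⁻⁷ J.

-3.38×10⁻⁷ J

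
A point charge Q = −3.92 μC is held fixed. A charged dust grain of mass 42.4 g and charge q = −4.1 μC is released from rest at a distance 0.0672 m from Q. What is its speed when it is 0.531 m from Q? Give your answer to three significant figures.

Only the electrostatic force acts, so mechanical energy is conserved: ½mv² = U₁ − U₂ = kQq(1/r₁ − 1/r₂).
U₁ − U₂ = (8.99×10⁹ N·m²/C²)(-3.92×10⁻⁶ C)(-4.10×10⁻⁶ C)(1/0.0672 − 1/0.531) = 1.88 J.
v = √(2·1.88/0.0424) = 9.41 m/s.

9.41 m/s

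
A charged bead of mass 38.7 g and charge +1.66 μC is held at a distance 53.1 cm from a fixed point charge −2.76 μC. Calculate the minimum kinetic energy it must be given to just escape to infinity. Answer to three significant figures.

To just escape, total mechanical energy must reach zero at infinity: ½mv²_min + U = 0, so ½mv²_min = −U = |kQq|/r.
|U| = |kQq|/r = (8.99×10⁹ N·m²/C²)(2.76×10⁻⁶)(1.66×10⁻⁶)/(0.531) = 0.0776 J.

0.0776 J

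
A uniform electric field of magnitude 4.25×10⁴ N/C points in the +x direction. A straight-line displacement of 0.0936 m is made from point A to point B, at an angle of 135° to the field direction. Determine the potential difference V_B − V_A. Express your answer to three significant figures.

Only the component of displacement along E changes the potential: ΔV = −E·d·cosθ.
ΔV = −(4.25×10⁴ V/m)(0.0936 m)cos135° = 2810 V.

2810 V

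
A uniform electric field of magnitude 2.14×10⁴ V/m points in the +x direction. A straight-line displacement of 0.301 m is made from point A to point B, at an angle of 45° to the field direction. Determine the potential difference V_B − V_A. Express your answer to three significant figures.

Only the component of displacement along E changes the potential: ΔV = −E·d·cosθ.
ΔV = −(2.14×10⁴ V/m)(0.301 m)cos45° = -4550 V.

-4550 V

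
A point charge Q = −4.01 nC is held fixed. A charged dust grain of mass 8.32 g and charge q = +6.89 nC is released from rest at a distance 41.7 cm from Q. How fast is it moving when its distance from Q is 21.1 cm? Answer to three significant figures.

0.0118 m/s

Only the electrostatic force acts, so mechanical energy is conserved: ½mv² = U₁ − U₂ = kQq(1/r₁ − 1/r₂).
U₁ − U₂ = (8.99×10⁹ N·m²/C²)(-4.01×10⁻⁹ C)(6.89×10⁻⁹ C)(1/0.417 − 1/0.211) = 5.82×10⁻⁷ J.
v = √(2·5.82×10⁻⁷/8.32×10⁻³) = 0.0118 m/s.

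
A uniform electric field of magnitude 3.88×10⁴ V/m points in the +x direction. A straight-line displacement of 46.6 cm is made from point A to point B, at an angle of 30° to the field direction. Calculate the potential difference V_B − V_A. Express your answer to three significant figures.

Only the component of displacement along E changes the potential: ΔV = −E·d·cosθ.
ΔV = −(3.88×10⁴ V/m)(0.466 m)cos30° = -1.57×10⁴ V.

-1.57×10⁴ V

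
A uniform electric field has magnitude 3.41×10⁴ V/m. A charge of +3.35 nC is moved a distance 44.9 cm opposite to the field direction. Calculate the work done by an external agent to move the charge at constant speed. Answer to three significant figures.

5.13×10⁻⁵ J

The potential change for a displacement 44.9 cm opposite to the field direction is ΔV = +Ed = 1.53×10⁴ V.
W_ext = qΔV = 5.13×10⁻⁵ J.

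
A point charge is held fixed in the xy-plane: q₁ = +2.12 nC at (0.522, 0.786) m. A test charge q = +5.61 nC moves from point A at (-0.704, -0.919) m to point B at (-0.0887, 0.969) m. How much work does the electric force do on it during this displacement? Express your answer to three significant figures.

The work done by the electric force is W_field = −ΔU = −q(V_B − V_A) = q(V_A − V_B).
At A: distance to the source charge is 2.10 m; V_A = kq₁/r = 9.08 V.
At B: distance to the source charge is 0.638 m; V_B = kq₁/r = 29.9 V.
ΔV = V_B − V_A = 20.8 V.
W_field = −qΔV = −(5.61×10⁻⁹ C)(20.8 V) = -1.17×10⁻⁷ J.

-1.17×10⁻⁷ J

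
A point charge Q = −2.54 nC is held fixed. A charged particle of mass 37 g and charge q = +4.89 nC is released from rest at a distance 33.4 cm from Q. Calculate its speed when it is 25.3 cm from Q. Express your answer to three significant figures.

2.41×10⁻³ m/s

Only the electrostatic force acts, so mechanical energy is conserved: ½mv² = U₁ − U₂ = kQq(1/r₁ − 1/r₂).
U₁ − U₂ = (8.99×10⁹ N·m²/C²)(-2.54×10⁻⁹ C)(4.89×10⁻⁹ C)(1/0.334 − 1/0.253) = 1.07×10⁻⁷ J.
v = √(2·1.07×10⁻⁷/0.0370) = 2.41×10⁻³ m/s.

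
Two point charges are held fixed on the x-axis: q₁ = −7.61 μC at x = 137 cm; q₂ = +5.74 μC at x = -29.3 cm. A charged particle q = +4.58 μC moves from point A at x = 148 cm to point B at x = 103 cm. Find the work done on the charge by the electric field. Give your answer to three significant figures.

-1.97 J

The work done by the electric force is W_field = −ΔU = −q(V_B − V_A) = q(V_A − V_B).
At A: distances to the source charges are 0.110 m, 1.77 m; V_A = Σ kqᵢ/rᵢ = -5.93×10⁵ V.
At B: distances to the source charges are 0.340 m, 1.32 m; V_B = Σ kqᵢ/rᵢ = -1.62×10⁵ V.
ΔV = V_B − V_A = 4.31×10⁵ V.
W_field = −qΔV = −(4.58×10⁻⁶ C)(4.31×10⁵ V) = -1.97 J.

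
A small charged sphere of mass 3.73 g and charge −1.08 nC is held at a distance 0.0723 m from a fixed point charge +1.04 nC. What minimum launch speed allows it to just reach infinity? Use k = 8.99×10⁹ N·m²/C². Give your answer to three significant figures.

8.65×10⁻³ m/s

To just escape, total mechanical energy must reach zero at infinity: ½mv²_min + U = 0, so ½mv²_min = −U = |kQq|/r.
|U| = |kQq|/r = (8.99×10⁹ N·m²/C²)(1.04×10⁻⁹)(1.08×10⁻⁹)/(0.0723) = 1.40×10⁻⁷ J.
v_min = √(2|U|/m) = √(2·1.40×10⁻⁷/3.73×10⁻³) = 8.65×10⁻³ m/s.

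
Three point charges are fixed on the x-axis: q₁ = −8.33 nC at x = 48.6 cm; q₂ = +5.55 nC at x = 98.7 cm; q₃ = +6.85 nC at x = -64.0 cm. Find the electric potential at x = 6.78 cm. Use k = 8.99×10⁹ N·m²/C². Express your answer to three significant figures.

The total potential is the scalar sum of each charge's contribution, V = Σ kqᵢ/rᵢ.
Distances from the field point to each charge: r₁ = 0.418 m, r₂ = 0.919 m, r₃ = 0.708 m.
V = k[(-8.33×10⁻⁹)/(0.418) + (5.55×10⁻⁹)/(0.919) + (6.85×10⁻⁹)/(0.708)] = -37.8 V.

-37.8 V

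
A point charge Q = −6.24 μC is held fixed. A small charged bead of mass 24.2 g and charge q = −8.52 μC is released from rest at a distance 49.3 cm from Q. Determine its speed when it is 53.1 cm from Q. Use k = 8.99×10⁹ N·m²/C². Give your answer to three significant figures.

2.39 m/s

Only the electrostatic force acts, so mechanical energy is conserved: ½mv² = U₁ − U₂ = kQq(1/r₁ − 1/r₂).
U₁ − U₂ = (8.99×10⁹ N·m²/C²)(-6.24×10⁻⁶ C)(-8.52×10⁻⁶ C)(1/0.493 − 1/0.531) = 0.0694 J.
v = √(2·0.0694/0.0242) = 2.39 m/s.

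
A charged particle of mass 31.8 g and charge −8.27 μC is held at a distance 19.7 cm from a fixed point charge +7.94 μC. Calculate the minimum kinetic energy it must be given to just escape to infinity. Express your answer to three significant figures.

To just escape, total mechanical energy must reach zero at infinity: ½mv²_min + U = 0, so ½mv²_min = −U = |kQq|/r.
|U| = |kQq|/r = (8.99×10⁹ N·m²/C²)(7.94×10⁻⁶)(8.27×10⁻⁶)/(0.197) = 3.00 J.

3.00 J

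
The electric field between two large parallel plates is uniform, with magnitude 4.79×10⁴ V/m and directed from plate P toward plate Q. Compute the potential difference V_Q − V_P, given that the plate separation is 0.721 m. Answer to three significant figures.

In a uniform field, potential decreases in the direction of E: ΔV = −E·d for a displacement d parallel to E.
Going from P to Q is a displacement of 0.721 m along the field, so V_Q − V_P = −Ed = -3.45×10⁴ V.

-3.45×10⁴ V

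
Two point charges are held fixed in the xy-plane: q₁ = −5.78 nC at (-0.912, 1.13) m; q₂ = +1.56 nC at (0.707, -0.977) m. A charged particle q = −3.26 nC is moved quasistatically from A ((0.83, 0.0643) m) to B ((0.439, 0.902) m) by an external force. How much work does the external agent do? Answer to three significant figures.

For quasistatic motion the external work equals the change in potential energy: W_ext = qΔV = q(V_B − V_A).
At A: distances to the source charges are 2.04 m, 1.05 m; V_A = Σ kqᵢ/rᵢ = -12.1 V.
At B: distances to the source charges are 1.37 m, 1.90 m; V_B = Σ kqᵢ/rᵢ = -30.5 V.
ΔV = V_B − V_A = -18.5 V.
W_ext = qΔV = (-3.26×10⁻⁹ C)(-18.5 V) = 6.02×10⁻⁸ J.

6.02×10⁻⁸ J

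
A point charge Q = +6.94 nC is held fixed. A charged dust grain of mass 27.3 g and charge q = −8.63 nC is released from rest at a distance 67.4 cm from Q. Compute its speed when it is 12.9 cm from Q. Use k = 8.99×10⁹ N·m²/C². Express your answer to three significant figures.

Only the electrostatic force acts, so mechanical energy is conserved: ½mv² = U₁ − U₂ = kQq(1/r₁ − 1/r₂).
U₁ − U₂ = (8.99×10⁹ N·m²/C²)(6.94×10⁻⁹ C)(-8.63×10⁻⁹ C)(1/0.674 − 1/0.129) = 3.38×10⁻⁶ J.
v = √(2·3.38×10⁻⁶/0.0273) = 0.0157 m/s.

0.0157 m/s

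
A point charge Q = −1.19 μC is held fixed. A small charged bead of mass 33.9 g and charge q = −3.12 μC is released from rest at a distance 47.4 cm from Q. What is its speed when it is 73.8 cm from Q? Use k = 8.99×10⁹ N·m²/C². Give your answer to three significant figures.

Only the electrostatic force acts, so mechanical energy is conserved: ½mv² = U₁ − U₂ = kQq(1/r₁ − 1/r₂).
U₁ − U₂ = (8.99×10⁹ N·m²/C²)(-1.19×10⁻⁶ C)(-3.12×10⁻⁶ C)(1/0.474 − 1/0.738) = 0.0252 J.
v = √(2·0.0252/0.0339) = 1.22 m/s.

1.22 m/s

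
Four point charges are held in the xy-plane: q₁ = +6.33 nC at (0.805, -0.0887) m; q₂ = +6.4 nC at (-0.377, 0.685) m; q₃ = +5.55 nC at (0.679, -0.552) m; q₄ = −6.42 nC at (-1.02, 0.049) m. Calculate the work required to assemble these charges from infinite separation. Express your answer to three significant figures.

3.26×10⁻⁷ J

The assembly work is the sum of pairwise potential energies, U = Σ_{i<j} kqᵢqⱼ/rᵢⱼ.
Pair separations: r₁₂ = 1.41 m, r₁₃ = 0.480 m, r₁₄ = 1.83 m, r₂₃ = 1.63 m, r₂₄ = 0.904 m, r₃₄ = 1.80 m.
Summing all 6 pair terms gives U = 3.26×10⁻⁷ J.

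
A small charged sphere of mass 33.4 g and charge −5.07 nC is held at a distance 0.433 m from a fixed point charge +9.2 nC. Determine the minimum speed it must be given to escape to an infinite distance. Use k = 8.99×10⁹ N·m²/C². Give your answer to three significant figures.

To just escape, total mechanical energy must reach zero at infinity: ½mv²_min + U = 0, so ½mv²_min = −U = |kQq|/r.
|U| = |kQq|/r = (8.99×10⁹ N·m²/C²)(9.20×10⁻⁹)(5.07×10⁻⁹)/(0.433) = 9.68×10⁻⁷ J.
v_min = √(2|U|/m) = √(2·9.68×10⁻⁷/0.0334) = 7.62×10⁻³ m/s.

7.62×10⁻³ m/s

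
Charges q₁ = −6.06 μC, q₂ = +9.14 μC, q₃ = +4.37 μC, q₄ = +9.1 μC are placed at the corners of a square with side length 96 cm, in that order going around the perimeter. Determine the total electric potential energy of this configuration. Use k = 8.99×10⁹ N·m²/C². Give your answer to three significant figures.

0.0867 J

The assembly work is the sum of pairwise potential energies, U = Σ_{i<j} kqᵢqⱼ/rᵢⱼ.
The four side pairs have separation 0.960 m and the two diagonal pairs 1.36 m.
Summing all 6 pair terms gives U = 0.0867 J.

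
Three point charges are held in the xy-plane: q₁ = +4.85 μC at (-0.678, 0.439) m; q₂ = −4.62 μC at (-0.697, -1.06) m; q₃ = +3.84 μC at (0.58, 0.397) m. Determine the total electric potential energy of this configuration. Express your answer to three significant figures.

-0.0837 J

The assembly work is the sum of pairwise potential energies, U = Σ_{i<j} kqᵢqⱼ/rᵢⱼ.
Pair separations: r₁₂ = 1.50 m, r₁₃ = 1.26 m, r₂₃ = 1.94 m.
U = (-0.134) + (0.133) + (-0.0823) = -0.0837 J.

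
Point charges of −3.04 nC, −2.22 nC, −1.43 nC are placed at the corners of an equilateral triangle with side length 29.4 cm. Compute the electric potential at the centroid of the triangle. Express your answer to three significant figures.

Electric potential is a scalar, so the contributions from each charge add algebraically: V = Σ kqᵢ/rᵢ.
The distance from each vertex to the centroid is a/√3 = 0.170 m.
V = k[(-3.04×10⁻⁹)/(0.170) + (-2.22×10⁻⁹)/(0.170) + (-1.43×10⁻⁹)/(0.170)] = -354 V.

-354 V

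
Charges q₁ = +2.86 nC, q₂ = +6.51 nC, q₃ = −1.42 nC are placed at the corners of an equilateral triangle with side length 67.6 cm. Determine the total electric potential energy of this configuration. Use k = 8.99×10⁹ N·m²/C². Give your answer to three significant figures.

The assembly work is the sum of pairwise potential energies, U = Σ_{i<j} kqᵢqⱼ/rᵢⱼ.
All three pair separations equal the side length, 0.676 m.
U = (2.48×10⁻⁷) + (-5.40×10⁻⁸) + (-1.23×10⁻⁷) = 7.07×10⁻⁸ J.

7.07×10⁻⁸ J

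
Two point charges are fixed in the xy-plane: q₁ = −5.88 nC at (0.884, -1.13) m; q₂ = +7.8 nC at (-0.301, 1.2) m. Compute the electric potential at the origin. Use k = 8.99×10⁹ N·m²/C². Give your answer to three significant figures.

19.8 V

The total potential is the scalar sum of each charge's contribution, V = Σ kqᵢ/rᵢ.
Distances from the field point to each charge: r₁ = 1.43 m, r₂ = 1.24 m.
V = k[(-5.88×10⁻⁹)/(1.43) + (7.80×10⁻⁹)/(1.24)] = 19.8 V.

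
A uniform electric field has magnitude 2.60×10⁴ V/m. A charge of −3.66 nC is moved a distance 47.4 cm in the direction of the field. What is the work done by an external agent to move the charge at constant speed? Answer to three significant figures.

4.51×10⁻⁵ J

The potential change for a displacement 47.4 cm in the direction of the field is ΔV = −Ed = -1.23×10⁴ V.
W_ext = qΔV = 4.51×10⁻⁵ J.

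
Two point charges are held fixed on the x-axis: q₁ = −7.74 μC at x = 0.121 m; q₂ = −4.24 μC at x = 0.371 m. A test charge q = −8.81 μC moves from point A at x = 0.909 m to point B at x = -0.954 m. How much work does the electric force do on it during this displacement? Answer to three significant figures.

The work done by the electric force is W_field = −ΔU = −q(V_B − V_A) = q(V_A − V_B).
At A: distances to the source charges are 0.788 m, 0.538 m; V_A = Σ kqᵢ/rᵢ = -1.59×10⁵ V.
At B: distances to the source charges are 1.07 m, 1.32 m; V_B = Σ kqᵢ/rᵢ = -9.35×10⁴ V.
ΔV = V_B − V_A = 6.57×10⁴ V.
W_field = −qΔV = −(-8.81×10⁻⁶ C)(6.57×10⁴ V) = 0.578 J.

0.578 J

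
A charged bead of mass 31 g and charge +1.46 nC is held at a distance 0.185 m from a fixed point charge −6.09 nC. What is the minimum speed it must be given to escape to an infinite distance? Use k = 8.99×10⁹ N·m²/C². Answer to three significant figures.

5.28×10⁻³ m/s

To just escape, total mechanical energy must reach zero at infinity: ½mv²_min + U = 0, so ½mv²_min = −U = |kQq|/r.
|U| = |kQq|/r = (8.99×10⁹ N·m²/C²)(6.09×10⁻⁹)(1.46×10⁻⁹)/(0.185) = 4.32×10⁻⁷ J.
v_min = √(2|U|/m) = √(2·4.32×10⁻⁷/0.0310) = 5.28×10⁻³ m/s.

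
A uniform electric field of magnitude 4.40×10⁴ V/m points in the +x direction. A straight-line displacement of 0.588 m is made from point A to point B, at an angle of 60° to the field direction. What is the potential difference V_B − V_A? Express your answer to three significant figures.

-1.29×10⁴ V

Only the component of displacement along E changes the potential: ΔV = −E·d·cosθ.
ΔV = −(4.40×10⁴ V/m)(0.588 m)cos60° = -1.29×10⁴ V.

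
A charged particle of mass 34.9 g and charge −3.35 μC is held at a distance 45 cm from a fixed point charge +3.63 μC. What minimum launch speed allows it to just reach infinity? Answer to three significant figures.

To just escape, total mechanical energy must reach zero at infinity: ½mv²_min + U = 0, so ½mv²_min = −U = |kQq|/r.
|U| = |kQq|/r = (8.99×10⁹ N·m²/C²)(3.63×10⁻⁶)(3.35×10⁻⁶)/(0.450) = 0.243 J.
v_min = √(2|U|/m) = √(2·0.243/0.0349) = 3.73 m/s.

3.73 m/s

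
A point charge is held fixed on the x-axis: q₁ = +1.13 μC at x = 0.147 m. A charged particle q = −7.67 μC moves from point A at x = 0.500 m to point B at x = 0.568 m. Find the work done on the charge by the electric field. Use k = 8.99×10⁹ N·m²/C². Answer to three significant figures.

-0.0357 J

The work done by the electric force is W_field = −ΔU = −q(V_B − V_A) = q(V_A − V_B).
At A: distance to the source charge is 0.353 m; V_A = kq₁/r = 2.88×10⁴ V.
At B: distance to the source charge is 0.421 m; V_B = kq₁/r = 2.41×10⁴ V.
ΔV = V_B − V_A = -4650 V.
W_field = −qΔV = −(-7.67×10⁻⁶ C)(-4650 V) = -0.0357 J.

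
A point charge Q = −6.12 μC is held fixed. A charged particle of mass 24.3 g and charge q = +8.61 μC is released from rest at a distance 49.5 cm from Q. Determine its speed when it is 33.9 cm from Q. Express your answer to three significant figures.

Only the electrostatic force acts, so mechanical energy is conserved: ½mv² = U₁ − U₂ = kQq(1/r₁ − 1/r₂).
U₁ − U₂ = (8.99×10⁹ N·m²/C²)(-6.12×10⁻⁶ C)(8.61×10⁻⁶ C)(1/0.495 − 1/0.339) = 0.440 J.
v = √(2·0.440/0.0243) = 6.02 m/s.

6.02 m/s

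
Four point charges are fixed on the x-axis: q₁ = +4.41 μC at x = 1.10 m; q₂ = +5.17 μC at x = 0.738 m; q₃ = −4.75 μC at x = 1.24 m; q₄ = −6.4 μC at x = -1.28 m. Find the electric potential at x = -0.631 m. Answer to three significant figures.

Electric potential is a scalar, so the contributions from each charge add algebraically: V = Σ kqᵢ/rᵢ.
Distances from the field point to each charge: r₁ = 1.73 m, r₂ = 1.37 m, r₃ = 1.87 m, r₄ = 0.649 m.
V = k[(4.41×10⁻⁶)/(1.73) + (5.17×10⁻⁶)/(1.37) + (-4.75×10⁻⁶)/(1.87) + (-6.40×10⁻⁶)/(0.649)] = -5.46×10⁴ V.

-5.46×10⁴ V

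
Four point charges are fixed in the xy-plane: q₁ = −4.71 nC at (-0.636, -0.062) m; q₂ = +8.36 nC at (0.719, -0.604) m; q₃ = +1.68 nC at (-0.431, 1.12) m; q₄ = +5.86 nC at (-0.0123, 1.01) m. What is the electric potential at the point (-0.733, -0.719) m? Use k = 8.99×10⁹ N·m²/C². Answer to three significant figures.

The total potential is the scalar sum of each charge's contribution, V = Σ kqᵢ/rᵢ.
Distances from the field point to each charge: r₁ = 0.664 m, r₂ = 1.46 m, r₃ = 1.86 m, r₄ = 1.87 m.
V = k[(-4.71×10⁻⁹)/(0.664) + (8.36×10⁻⁹)/(1.46) + (1.68×10⁻⁹)/(1.86) + (5.86×10⁻⁹)/(1.87)] = 24.1 V.

24.1 V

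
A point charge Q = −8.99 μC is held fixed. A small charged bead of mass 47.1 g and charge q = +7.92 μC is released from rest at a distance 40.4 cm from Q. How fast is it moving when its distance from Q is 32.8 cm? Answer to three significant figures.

3.95 m/s

Only the electrostatic force acts, so mechanical energy is conserved: ½mv² = U₁ − U₂ = kQq(1/r₁ − 1/r₂).
U₁ − U₂ = (8.99×10⁹ N·m²/C²)(-8.99×10⁻⁶ C)(7.92×10⁻⁶ C)(1/0.404 − 1/0.328) = 0.367 J.
v = √(2·0.367/0.0471) = 3.95 m/s.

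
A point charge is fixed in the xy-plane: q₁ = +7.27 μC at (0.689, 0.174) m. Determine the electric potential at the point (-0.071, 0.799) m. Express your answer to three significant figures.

6.64×10⁴ V

Electric potential is a scalar, so the contributions from each charge add algebraically: V = Σ kqᵢ/rᵢ.
Distances from the field point to each charge: r₁ = 0.984 m.
V = k[(7.27×10⁻⁶)/(0.984)] = 6.64×10⁴ V.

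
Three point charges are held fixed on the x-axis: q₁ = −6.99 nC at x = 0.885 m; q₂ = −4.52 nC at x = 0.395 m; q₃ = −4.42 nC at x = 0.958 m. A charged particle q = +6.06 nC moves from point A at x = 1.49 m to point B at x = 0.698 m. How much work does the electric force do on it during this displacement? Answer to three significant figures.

2.47×10⁻⁶ J

The work done by the electric force is W_field = −ΔU = −q(V_B − V_A) = q(V_A − V_B).
At A: distances to the source charges are 0.605 m, 1.09 m, 0.532 m; V_A = Σ kqᵢ/rᵢ = -216 V.
At B: distances to the source charges are 0.187 m, 0.303 m, 0.260 m; V_B = Σ kqᵢ/rᵢ = -623 V.
ΔV = V_B − V_A = -407 V.
W_field = −qΔV = −(6.06×10⁻⁹ C)(-407 V) = 2.47×10⁻⁶ J.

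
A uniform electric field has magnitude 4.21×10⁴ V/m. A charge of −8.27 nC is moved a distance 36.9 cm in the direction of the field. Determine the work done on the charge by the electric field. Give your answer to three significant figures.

-1.28×10⁻⁴ J

The potential change for a displacement 36.9 cm in the direction of the field is ΔV = −Ed = -1.55×10⁴ V.
W_field = −qΔV = -1.28×10⁻⁴ J.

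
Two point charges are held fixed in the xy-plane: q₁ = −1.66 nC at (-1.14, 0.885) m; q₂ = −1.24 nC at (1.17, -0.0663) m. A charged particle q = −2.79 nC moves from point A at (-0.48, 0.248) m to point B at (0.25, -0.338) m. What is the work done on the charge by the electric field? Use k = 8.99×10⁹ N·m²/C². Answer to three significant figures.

The work done by the electric force is W_field = −ΔU = −q(V_B − V_A) = q(V_A − V_B).
At A: distances to the source charges are 0.917 m, 1.68 m; V_A = Σ kqᵢ/rᵢ = -22.9 V.
At B: distances to the source charges are 1.85 m, 0.959 m; V_B = Σ kqᵢ/rᵢ = -19.7 V.
ΔV = V_B − V_A = 3.23 V.
W_field = −qΔV = −(-2.79×10⁻⁹ C)(3.23 V) = 9.00×10⁻⁹ J.

9.00×10⁻⁹ J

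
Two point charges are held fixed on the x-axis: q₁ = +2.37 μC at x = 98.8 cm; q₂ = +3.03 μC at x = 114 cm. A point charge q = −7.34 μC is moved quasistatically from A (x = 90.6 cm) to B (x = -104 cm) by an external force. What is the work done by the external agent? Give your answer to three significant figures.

For quasistatic motion the external work equals the change in potential energy: W_ext = qΔV = q(V_B − V_A).
At A: distances to the source charges are 0.0820 m, 0.234 m; V_A = Σ kqᵢ/rᵢ = 3.76×10⁵ V.
At B: distances to the source charges are 2.03 m, 2.18 m; V_B = Σ kqᵢ/rᵢ = 2.30×10⁴ V.
ΔV = V_B − V_A = -3.53×10⁵ V.
W_ext = qΔV = (-7.34×10⁻⁶ C)(-3.53×10⁵ V) = 2.59 J.

2.59 J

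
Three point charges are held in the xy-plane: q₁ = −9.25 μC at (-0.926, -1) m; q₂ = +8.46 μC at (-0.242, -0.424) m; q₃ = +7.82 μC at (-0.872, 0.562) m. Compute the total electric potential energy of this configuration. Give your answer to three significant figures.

-0.695 J

The assembly work is the sum of pairwise potential energies, U = Σ_{i<j} kqᵢqⱼ/rᵢⱼ.
Pair separations: r₁₂ = 0.894 m, r₁₃ = 1.56 m, r₂₃ = 1.17 m.
U = (-0.787) + (-0.416) + (0.508) = -0.695 J.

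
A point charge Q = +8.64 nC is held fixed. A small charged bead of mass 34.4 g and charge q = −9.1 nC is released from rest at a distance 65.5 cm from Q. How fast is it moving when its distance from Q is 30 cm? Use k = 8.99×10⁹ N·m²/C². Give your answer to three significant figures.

Only the electrostatic force acts, so mechanical energy is conserved: ½mv² = U₁ − U₂ = kQq(1/r₁ − 1/r₂).
U₁ − U₂ = (8.99×10⁹ N·m²/C²)(8.64×10⁻⁹ C)(-9.10×10⁻⁹ C)(1/0.655 − 1/0.300) = 1.28×10⁻⁶ J.
v = √(2·1.28×10⁻⁶/0.0344) = 8.62×10⁻³ m/s.

8.62×10⁻³ m/s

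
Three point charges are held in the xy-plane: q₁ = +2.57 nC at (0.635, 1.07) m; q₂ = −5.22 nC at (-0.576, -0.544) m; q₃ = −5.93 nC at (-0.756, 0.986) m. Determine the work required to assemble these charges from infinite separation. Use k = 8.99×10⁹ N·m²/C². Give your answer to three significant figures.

2.26×10⁻⁸ J

The assembly work is the sum of pairwise potential energies, U = Σ_{i<j} kqᵢqⱼ/rᵢⱼ.
Pair separations: r₁₂ = 2.02 m, r₁₃ = 1.39 m, r₂₃ = 1.54 m.
U = (-5.98×10⁻⁸) + (-9.83×10⁻⁸) + (1.81×10⁻⁷) = 2.26×10⁻⁸ J.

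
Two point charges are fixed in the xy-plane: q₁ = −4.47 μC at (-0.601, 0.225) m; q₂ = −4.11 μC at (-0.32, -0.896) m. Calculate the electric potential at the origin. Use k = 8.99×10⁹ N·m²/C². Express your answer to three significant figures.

-1.01×10⁵ V

Electric potential is a scalar, so the contributions from each charge add algebraically: V = Σ kqᵢ/rᵢ.
Distances from the field point to each charge: r₁ = 0.642 m, r₂ = 0.951 m.
V = k[(-4.47×10⁻⁶)/(0.642) + (-4.11×10⁻⁶)/(0.951)] = -1.01×10⁵ V.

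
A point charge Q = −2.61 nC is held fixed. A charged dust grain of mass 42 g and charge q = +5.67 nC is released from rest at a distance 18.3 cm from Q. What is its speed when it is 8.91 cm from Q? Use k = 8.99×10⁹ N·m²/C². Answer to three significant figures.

6.04×10⁻³ m/s

Only the electrostatic force acts, so mechanical energy is conserved: ½mv² = U₁ − U₂ = kQq(1/r₁ − 1/r₂).
U₁ − U₂ = (8.99×10⁹ N·m²/C²)(-2.61×10⁻⁹ C)(5.67×10⁻⁹ C)(1/0.183 − 1/0.0891) = 7.66×10⁻⁷ J.
v = √(2·7.66×10⁻⁷/0.0420) = 6.04×10⁻³ m/s.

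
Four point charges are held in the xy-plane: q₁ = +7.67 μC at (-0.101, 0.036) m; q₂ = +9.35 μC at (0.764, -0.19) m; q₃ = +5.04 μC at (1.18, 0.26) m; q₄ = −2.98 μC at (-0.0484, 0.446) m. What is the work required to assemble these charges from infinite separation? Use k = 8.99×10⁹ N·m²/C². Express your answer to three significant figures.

0.831 J

The work to assemble the configuration equals its total potential energy, U = Σ kqᵢqⱼ/rᵢⱼ over all pairs.
Pair separations: r₁₂ = 0.894 m, r₁₃ = 1.30 m, r₁₄ = 0.413 m, r₂₃ = 0.613 m, r₂₄ = 1.03 m, r₃₄ = 1.24 m.
Summing all 6 pair terms gives U = 0.831 J.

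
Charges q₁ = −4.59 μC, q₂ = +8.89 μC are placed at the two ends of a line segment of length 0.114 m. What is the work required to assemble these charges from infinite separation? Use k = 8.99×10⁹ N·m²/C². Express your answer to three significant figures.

-3.22 J

The assembly work is the sum of pairwise potential energies, U = Σ_{i<j} kqᵢqⱼ/rᵢⱼ.
The separation is r = 0.114 m.
U = (-3.22) = -3.22 J.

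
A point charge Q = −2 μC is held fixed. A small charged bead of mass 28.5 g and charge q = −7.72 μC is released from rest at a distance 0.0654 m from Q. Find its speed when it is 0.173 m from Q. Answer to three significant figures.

9.62 m/s

Only the electrostatic force acts, so mechanical energy is conserved: ½mv² = U₁ − U₂ = kQq(1/r₁ − 1/r₂).
U₁ − U₂ = (8.99×10⁹ N·m²/C²)(-2.00×10⁻⁶ C)(-7.72×10⁻⁶ C)(1/0.0654 − 1/0.173) = 1.32 J.
v = √(2·1.32/0.0285) = 9.62 m/s.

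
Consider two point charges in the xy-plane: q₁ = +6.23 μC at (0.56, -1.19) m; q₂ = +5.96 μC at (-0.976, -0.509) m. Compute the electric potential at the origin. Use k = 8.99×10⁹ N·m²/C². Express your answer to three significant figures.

9.13×10⁴ V

Electric potential is a scalar, so the contributions from each charge add algebraically: V = Σ kqᵢ/rᵢ.
Distances from the field point to each charge: r₁ = 1.32 m, r₂ = 1.10 m.
V = k[(6.23×10⁻⁶)/(1.32) + (5.96×10⁻⁶)/(1.10)] = 9.13×10⁴ V.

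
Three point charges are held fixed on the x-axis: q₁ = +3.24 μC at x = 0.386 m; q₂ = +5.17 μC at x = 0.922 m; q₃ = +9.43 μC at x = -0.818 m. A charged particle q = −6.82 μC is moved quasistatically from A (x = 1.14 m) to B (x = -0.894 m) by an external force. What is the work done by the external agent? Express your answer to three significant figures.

For quasistatic motion the external work equals the change in potential energy: W_ext = qΔV = q(V_B − V_A).
At A: distances to the source charges are 0.754 m, 0.218 m, 1.96 m; V_A = Σ kqᵢ/rᵢ = 2.95×10⁵ V.
At B: distances to the source charges are 1.28 m, 1.82 m, 0.0760 m; V_B = Σ kqᵢ/rᵢ = 1.16×10⁶ V.
ΔV = V_B − V_A = 8.69×10⁵ V.
W_ext = qΔV = (-6.82×10⁻⁶ C)(8.69×10⁵ V) = -5.92 J.

-5.92 J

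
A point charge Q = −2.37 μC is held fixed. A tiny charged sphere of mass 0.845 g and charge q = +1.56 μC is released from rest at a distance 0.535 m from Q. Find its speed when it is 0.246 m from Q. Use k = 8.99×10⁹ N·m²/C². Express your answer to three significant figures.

Only the electrostatic force acts, so mechanical energy is conserved: ½mv² = U₁ − U₂ = kQq(1/r₁ − 1/r₂).
U₁ − U₂ = (8.99×10⁹ N·m²/C²)(-2.37×10⁻⁶ C)(1.56×10⁻⁶ C)(1/0.535 − 1/0.246) = 0.0730 J.
v = √(2·0.0730/8.45×10⁻⁴) = 13.1 m/s.

13.1 m/s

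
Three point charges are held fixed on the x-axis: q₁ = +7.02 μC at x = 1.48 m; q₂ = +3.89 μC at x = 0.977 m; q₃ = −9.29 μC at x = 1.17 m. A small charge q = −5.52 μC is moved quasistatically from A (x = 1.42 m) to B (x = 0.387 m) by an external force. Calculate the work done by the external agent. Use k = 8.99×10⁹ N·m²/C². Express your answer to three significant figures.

4.34 J

For quasistatic motion the external work equals the change in potential energy: W_ext = qΔV = q(V_B − V_A).
At A: distances to the source charges are 0.0600 m, 0.443 m, 0.250 m; V_A = Σ kqᵢ/rᵢ = 7.97×10⁵ V.
At B: distances to the source charges are 1.09 m, 0.590 m, 0.783 m; V_B = Σ kqᵢ/rᵢ = 1.04×10⁴ V.
ΔV = V_B − V_A = -7.86×10⁵ V.
W_ext = qΔV = (-5.52×10⁻⁶ C)(-7.86×10⁵ V) = 4.34 J.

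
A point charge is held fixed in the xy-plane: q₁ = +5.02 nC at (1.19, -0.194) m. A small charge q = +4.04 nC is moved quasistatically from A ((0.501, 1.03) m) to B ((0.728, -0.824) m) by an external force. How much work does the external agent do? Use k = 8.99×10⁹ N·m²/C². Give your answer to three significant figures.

1.04×10⁻⁷ J

For quasistatic motion the external work equals the change in potential energy: W_ext = qΔV = q(V_B − V_A).
At A: distance to the source charge is 1.40 m; V_A = kq₁/r = 32.1 V.
At B: distance to the source charge is 0.781 m; V_B = kq₁/r = 57.8 V.
ΔV = V_B − V_A = 25.6 V.
W_ext = qΔV = (4.04×10⁻⁹ C)(25.6 V) = 1.04×10⁻⁷ J.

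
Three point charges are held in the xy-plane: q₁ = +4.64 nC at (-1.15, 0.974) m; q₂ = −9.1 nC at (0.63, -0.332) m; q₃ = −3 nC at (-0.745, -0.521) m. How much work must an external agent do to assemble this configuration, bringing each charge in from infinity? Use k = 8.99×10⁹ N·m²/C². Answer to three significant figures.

-7.59×10⁻⁸ J

The work to assemble the configuration equals its total potential energy, U = Σ kqᵢqⱼ/rᵢⱼ over all pairs.
Pair separations: r₁₂ = 2.21 m, r₁₃ = 1.55 m, r₂₃ = 1.39 m.
U = (-1.72×10⁻⁷) + (-8.08×10⁻⁸) + (1.77×10⁻⁷) = -7.59×10⁻⁸ J.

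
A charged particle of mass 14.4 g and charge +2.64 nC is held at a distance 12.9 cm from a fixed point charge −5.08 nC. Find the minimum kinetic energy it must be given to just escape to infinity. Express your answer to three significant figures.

To just escape, total mechanical energy must reach zero at infinity: ½mv²_min + U = 0, so ½mv²_min = −U = |kQq|/r.
|U| = |kQq|/r = (8.99×10⁹ N·m²/C²)(5.08×10⁻⁹)(2.64×10⁻⁹)/(0.129) = 9.35×10⁻⁷ J.

9.35×10⁻⁷ J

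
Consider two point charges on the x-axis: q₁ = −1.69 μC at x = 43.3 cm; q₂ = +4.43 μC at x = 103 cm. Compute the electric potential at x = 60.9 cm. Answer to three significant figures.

Electric potential is a scalar, so the contributions from each charge add algebraically: V = Σ kqᵢ/rᵢ.
Distances from the field point to each charge: r₁ = 0.176 m, r₂ = 0.421 m.
V = k[(-1.69×10⁻⁶)/(0.176) + (4.43×10⁻⁶)/(0.421)] = 8270 V.

8270 V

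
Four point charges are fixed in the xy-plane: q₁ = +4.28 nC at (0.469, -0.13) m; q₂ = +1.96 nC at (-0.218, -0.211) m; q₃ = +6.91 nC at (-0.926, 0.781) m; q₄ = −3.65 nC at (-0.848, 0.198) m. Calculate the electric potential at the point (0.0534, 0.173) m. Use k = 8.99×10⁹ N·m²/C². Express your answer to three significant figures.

Electric potential is a scalar, so the contributions from each charge add algebraically: V = Σ kqᵢ/rᵢ.
Distances from the field point to each charge: r₁ = 0.514 m, r₂ = 0.470 m, r₃ = 1.15 m, r₄ = 0.902 m.
V = k[(4.28×10⁻⁹)/(0.514) + (1.96×10⁻⁹)/(0.470) + (6.91×10⁻⁹)/(1.15) + (-3.65×10⁻⁹)/(0.902)] = 130 V.

130 V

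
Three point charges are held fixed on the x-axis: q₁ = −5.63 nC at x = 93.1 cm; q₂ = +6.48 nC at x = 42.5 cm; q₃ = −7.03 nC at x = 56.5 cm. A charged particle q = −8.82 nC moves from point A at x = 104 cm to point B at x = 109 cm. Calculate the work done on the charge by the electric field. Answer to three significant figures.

The work done by the electric force is W_field = −ΔU = −q(V_B − V_A) = q(V_A − V_B).
At A: distances to the source charges are 0.109 m, 0.615 m, 0.475 m; V_A = Σ kqᵢ/rᵢ = -503 V.
At B: distances to the source charges are 0.159 m, 0.665 m, 0.525 m; V_B = Σ kqᵢ/rᵢ = -351 V.
ΔV = V_B − V_A = 152 V.
W_field = −qΔV = −(-8.82×10⁻⁹ C)(152 V) = 1.34×10⁻⁶ J.

1.34×10⁻⁶ J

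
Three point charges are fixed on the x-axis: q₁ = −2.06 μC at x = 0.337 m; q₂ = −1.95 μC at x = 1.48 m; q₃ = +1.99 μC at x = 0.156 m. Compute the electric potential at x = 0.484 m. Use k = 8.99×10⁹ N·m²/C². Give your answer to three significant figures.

-8.90×10⁴ V

Electric potential is a scalar, so the contributions from each charge add algebraically: V = Σ kqᵢ/rᵢ.
Distances from the field point to each charge: r₁ = 0.147 m, r₂ = 0.996 m, r₃ = 0.328 m.
V = k[(-2.06×10⁻⁶)/(0.147) + (-1.95×10⁻⁶)/(0.996) + (1.99×10⁻⁶)/(0.328)] = -8.90×10⁴ V.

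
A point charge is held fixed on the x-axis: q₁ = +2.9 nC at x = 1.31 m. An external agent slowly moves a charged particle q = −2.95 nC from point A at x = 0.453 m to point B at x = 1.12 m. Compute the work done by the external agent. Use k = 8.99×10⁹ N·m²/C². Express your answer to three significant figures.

For quasistatic motion the external work equals the change in potential energy: W_ext = qΔV = q(V_B − V_A).
At A: distance to the source charge is 0.857 m; V_A = kq₁/r = 30.4 V.
At B: distance to the source charge is 0.190 m; V_B = kq₁/r = 137 V.
ΔV = V_B − V_A = 107 V.
W_ext = qΔV = (-2.95×10⁻⁹ C)(107 V) = -3.15×10⁻⁷ J.

-3.15×10⁻⁷ J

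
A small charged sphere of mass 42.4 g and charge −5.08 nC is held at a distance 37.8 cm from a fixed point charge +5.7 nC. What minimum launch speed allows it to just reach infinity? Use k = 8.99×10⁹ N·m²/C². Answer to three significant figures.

5.70×10⁻³ m/s

To just escape, total mechanical energy must reach zero at infinity: ½mv²_min + U = 0, so ½mv²_min = −U = |kQq|/r.
|U| = |kQq|/r = (8.99×10⁹ N·m²/C²)(5.70×10⁻⁹)(5.08×10⁻⁹)/(0.378) = 6.89×10⁻⁷ J.
v_min = √(2|U|/m) = √(2·6.89×10⁻⁷/0.0424) = 5.70×10⁻³ m/s.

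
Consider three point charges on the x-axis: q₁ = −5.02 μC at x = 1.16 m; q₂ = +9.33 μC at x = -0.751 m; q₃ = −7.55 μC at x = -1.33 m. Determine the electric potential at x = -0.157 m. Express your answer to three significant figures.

The total potential is the scalar sum of each charge's contribution, V = Σ kqᵢ/rᵢ.
Distances from the field point to each charge: r₁ = 1.32 m, r₂ = 0.594 m, r₃ = 1.17 m.
V = k[(-5.02×10⁻⁶)/(1.32) + (9.33×10⁻⁶)/(0.594) + (-7.55×10⁻⁶)/(1.17)] = 4.91×10⁴ V.

4.91×10⁴ V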